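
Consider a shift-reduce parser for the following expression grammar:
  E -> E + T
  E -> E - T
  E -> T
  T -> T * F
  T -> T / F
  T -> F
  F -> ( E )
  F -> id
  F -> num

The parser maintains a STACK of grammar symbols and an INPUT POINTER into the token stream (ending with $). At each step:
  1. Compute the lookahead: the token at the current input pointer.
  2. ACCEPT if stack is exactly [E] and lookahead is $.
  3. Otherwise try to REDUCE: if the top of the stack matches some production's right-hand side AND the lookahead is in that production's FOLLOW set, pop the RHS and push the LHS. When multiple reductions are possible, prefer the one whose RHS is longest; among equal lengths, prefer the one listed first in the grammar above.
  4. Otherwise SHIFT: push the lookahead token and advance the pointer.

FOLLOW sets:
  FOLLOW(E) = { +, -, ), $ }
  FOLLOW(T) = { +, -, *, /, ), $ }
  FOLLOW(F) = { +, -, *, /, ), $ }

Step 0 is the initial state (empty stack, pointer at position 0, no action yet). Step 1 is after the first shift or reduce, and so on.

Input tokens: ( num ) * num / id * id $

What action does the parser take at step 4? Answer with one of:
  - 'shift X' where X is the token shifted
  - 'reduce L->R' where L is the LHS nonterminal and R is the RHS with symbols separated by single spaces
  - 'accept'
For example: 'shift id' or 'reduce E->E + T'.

Answer: reduce T->F

Derivation:
Step 1: shift (. Stack=[(] ptr=1 lookahead=num remaining=[num ) * num / id * id $]
Step 2: shift num. Stack=[( num] ptr=2 lookahead=) remaining=[) * num / id * id $]
Step 3: reduce F->num. Stack=[( F] ptr=2 lookahead=) remaining=[) * num / id * id $]
Step 4: reduce T->F. Stack=[( T] ptr=2 lookahead=) remaining=[) * num / id * id $]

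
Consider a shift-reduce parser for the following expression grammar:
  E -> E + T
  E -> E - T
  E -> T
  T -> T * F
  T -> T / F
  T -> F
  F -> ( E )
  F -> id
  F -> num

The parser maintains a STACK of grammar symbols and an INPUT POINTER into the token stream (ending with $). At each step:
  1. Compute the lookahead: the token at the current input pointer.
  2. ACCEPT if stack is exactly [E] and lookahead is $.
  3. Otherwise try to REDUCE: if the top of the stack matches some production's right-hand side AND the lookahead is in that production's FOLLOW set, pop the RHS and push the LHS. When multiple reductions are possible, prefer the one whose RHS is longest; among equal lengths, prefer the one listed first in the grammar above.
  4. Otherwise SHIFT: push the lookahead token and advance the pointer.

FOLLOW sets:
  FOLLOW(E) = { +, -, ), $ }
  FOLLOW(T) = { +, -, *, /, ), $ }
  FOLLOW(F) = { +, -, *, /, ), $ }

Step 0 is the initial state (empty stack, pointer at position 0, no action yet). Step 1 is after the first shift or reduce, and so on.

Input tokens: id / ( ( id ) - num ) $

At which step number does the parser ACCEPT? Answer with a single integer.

Step 1: shift id. Stack=[id] ptr=1 lookahead=/ remaining=[/ ( ( id ) - num ) $]
Step 2: reduce F->id. Stack=[F] ptr=1 lookahead=/ remaining=[/ ( ( id ) - num ) $]
Step 3: reduce T->F. Stack=[T] ptr=1 lookahead=/ remaining=[/ ( ( id ) - num ) $]
Step 4: shift /. Stack=[T /] ptr=2 lookahead=( remaining=[( ( id ) - num ) $]
Step 5: shift (. Stack=[T / (] ptr=3 lookahead=( remaining=[( id ) - num ) $]
Step 6: shift (. Stack=[T / ( (] ptr=4 lookahead=id remaining=[id ) - num ) $]
Step 7: shift id. Stack=[T / ( ( id] ptr=5 lookahead=) remaining=[) - num ) $]
Step 8: reduce F->id. Stack=[T / ( ( F] ptr=5 lookahead=) remaining=[) - num ) $]
Step 9: reduce T->F. Stack=[T / ( ( T] ptr=5 lookahead=) remaining=[) - num ) $]
Step 10: reduce E->T. Stack=[T / ( ( E] ptr=5 lookahead=) remaining=[) - num ) $]
Step 11: shift ). Stack=[T / ( ( E )] ptr=6 lookahead=- remaining=[- num ) $]
Step 12: reduce F->( E ). Stack=[T / ( F] ptr=6 lookahead=- remaining=[- num ) $]
Step 13: reduce T->F. Stack=[T / ( T] ptr=6 lookahead=- remaining=[- num ) $]
Step 14: reduce E->T. Stack=[T / ( E] ptr=6 lookahead=- remaining=[- num ) $]
Step 15: shift -. Stack=[T / ( E -] ptr=7 lookahead=num remaining=[num ) $]
Step 16: shift num. Stack=[T / ( E - num] ptr=8 lookahead=) remaining=[) $]
Step 17: reduce F->num. Stack=[T / ( E - F] ptr=8 lookahead=) remaining=[) $]
Step 18: reduce T->F. Stack=[T / ( E - T] ptr=8 lookahead=) remaining=[) $]
Step 19: reduce E->E - T. Stack=[T / ( E] ptr=8 lookahead=) remaining=[) $]
Step 20: shift ). Stack=[T / ( E )] ptr=9 lookahead=$ remaining=[$]
Step 21: reduce F->( E ). Stack=[T / F] ptr=9 lookahead=$ remaining=[$]
Step 22: reduce T->T / F. Stack=[T] ptr=9 lookahead=$ remaining=[$]
Step 23: reduce E->T. Stack=[E] ptr=9 lookahead=$ remaining=[$]
Step 24: accept. Stack=[E] ptr=9 lookahead=$ remaining=[$]

Answer: 24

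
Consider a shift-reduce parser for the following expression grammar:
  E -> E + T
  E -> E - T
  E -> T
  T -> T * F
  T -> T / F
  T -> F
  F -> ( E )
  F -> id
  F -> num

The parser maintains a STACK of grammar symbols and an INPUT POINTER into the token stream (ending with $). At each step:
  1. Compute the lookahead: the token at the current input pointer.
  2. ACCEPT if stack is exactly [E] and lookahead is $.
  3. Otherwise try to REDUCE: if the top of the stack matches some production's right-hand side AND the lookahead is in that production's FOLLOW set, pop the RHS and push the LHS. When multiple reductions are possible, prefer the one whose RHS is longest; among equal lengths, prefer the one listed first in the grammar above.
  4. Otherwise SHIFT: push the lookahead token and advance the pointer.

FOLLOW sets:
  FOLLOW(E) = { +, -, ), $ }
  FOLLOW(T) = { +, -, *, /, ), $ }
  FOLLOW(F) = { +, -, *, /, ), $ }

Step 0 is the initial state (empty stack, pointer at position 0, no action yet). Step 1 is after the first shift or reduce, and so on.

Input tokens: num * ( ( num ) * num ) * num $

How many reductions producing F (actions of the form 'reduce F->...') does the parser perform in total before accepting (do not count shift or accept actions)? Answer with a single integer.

Step 1: shift num. Stack=[num] ptr=1 lookahead=* remaining=[* ( ( num ) * num ) * num $]
Step 2: reduce F->num. Stack=[F] ptr=1 lookahead=* remaining=[* ( ( num ) * num ) * num $]
Step 3: reduce T->F. Stack=[T] ptr=1 lookahead=* remaining=[* ( ( num ) * num ) * num $]
Step 4: shift *. Stack=[T *] ptr=2 lookahead=( remaining=[( ( num ) * num ) * num $]
Step 5: shift (. Stack=[T * (] ptr=3 lookahead=( remaining=[( num ) * num ) * num $]
Step 6: shift (. Stack=[T * ( (] ptr=4 lookahead=num remaining=[num ) * num ) * num $]
Step 7: shift num. Stack=[T * ( ( num] ptr=5 lookahead=) remaining=[) * num ) * num $]
Step 8: reduce F->num. Stack=[T * ( ( F] ptr=5 lookahead=) remaining=[) * num ) * num $]
Step 9: reduce T->F. Stack=[T * ( ( T] ptr=5 lookahead=) remaining=[) * num ) * num $]
Step 10: reduce E->T. Stack=[T * ( ( E] ptr=5 lookahead=) remaining=[) * num ) * num $]
Step 11: shift ). Stack=[T * ( ( E )] ptr=6 lookahead=* remaining=[* num ) * num $]
Step 12: reduce F->( E ). Stack=[T * ( F] ptr=6 lookahead=* remaining=[* num ) * num $]
Step 13: reduce T->F. Stack=[T * ( T] ptr=6 lookahead=* remaining=[* num ) * num $]
Step 14: shift *. Stack=[T * ( T *] ptr=7 lookahead=num remaining=[num ) * num $]
Step 15: shift num. Stack=[T * ( T * num] ptr=8 lookahead=) remaining=[) * num $]
Step 16: reduce F->num. Stack=[T * ( T * F] ptr=8 lookahead=) remaining=[) * num $]
Step 17: reduce T->T * F. Stack=[T * ( T] ptr=8 lookahead=) remaining=[) * num $]
Step 18: reduce E->T. Stack=[T * ( E] ptr=8 lookahead=) remaining=[) * num $]
Step 19: shift ). Stack=[T * ( E )] ptr=9 lookahead=* remaining=[* num $]
Step 20: reduce F->( E ). Stack=[T * F] ptr=9 lookahead=* remaining=[* num $]
Step 21: reduce T->T * F. Stack=[T] ptr=9 lookahead=* remaining=[* num $]
Step 22: shift *. Stack=[T *] ptr=10 lookahead=num remaining=[num $]
Step 23: shift num. Stack=[T * num] ptr=11 lookahead=$ remaining=[$]
Step 24: reduce F->num. Stack=[T * F] ptr=11 lookahead=$ remaining=[$]
Step 25: reduce T->T * F. Stack=[T] ptr=11 lookahead=$ remaining=[$]
Step 26: reduce E->T. Stack=[E] ptr=11 lookahead=$ remaining=[$]
Step 27: accept. Stack=[E] ptr=11 lookahead=$ remaining=[$]

Answer: 6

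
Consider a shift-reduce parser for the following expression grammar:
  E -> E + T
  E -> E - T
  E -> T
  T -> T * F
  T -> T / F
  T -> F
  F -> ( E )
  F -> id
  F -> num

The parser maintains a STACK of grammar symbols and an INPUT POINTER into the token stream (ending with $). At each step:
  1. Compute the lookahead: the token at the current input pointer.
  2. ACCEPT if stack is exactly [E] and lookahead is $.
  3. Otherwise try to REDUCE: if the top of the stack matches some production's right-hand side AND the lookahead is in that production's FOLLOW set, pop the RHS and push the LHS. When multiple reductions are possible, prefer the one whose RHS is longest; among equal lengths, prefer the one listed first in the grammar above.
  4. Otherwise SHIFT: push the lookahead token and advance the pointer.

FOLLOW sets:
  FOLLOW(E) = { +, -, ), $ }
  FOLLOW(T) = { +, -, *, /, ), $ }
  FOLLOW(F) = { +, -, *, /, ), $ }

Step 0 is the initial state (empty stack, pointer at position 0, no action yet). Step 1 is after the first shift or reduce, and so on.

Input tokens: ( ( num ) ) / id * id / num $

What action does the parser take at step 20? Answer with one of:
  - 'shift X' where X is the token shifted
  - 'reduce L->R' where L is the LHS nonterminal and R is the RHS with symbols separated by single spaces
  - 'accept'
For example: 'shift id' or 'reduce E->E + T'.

Answer: reduce F->id

Derivation:
Step 1: shift (. Stack=[(] ptr=1 lookahead=( remaining=[( num ) ) / id * id / num $]
Step 2: shift (. Stack=[( (] ptr=2 lookahead=num remaining=[num ) ) / id * id / num $]
Step 3: shift num. Stack=[( ( num] ptr=3 lookahead=) remaining=[) ) / id * id / num $]
Step 4: reduce F->num. Stack=[( ( F] ptr=3 lookahead=) remaining=[) ) / id * id / num $]
Step 5: reduce T->F. Stack=[( ( T] ptr=3 lookahead=) remaining=[) ) / id * id / num $]
Step 6: reduce E->T. Stack=[( ( E] ptr=3 lookahead=) remaining=[) ) / id * id / num $]
Step 7: shift ). Stack=[( ( E )] ptr=4 lookahead=) remaining=[) / id * id / num $]
Step 8: reduce F->( E ). Stack=[( F] ptr=4 lookahead=) remaining=[) / id * id / num $]
Step 9: reduce T->F. Stack=[( T] ptr=4 lookahead=) remaining=[) / id * id / num $]
Step 10: reduce E->T. Stack=[( E] ptr=4 lookahead=) remaining=[) / id * id / num $]
Step 11: shift ). Stack=[( E )] ptr=5 lookahead=/ remaining=[/ id * id / num $]
Step 12: reduce F->( E ). Stack=[F] ptr=5 lookahead=/ remaining=[/ id * id / num $]
Step 13: reduce T->F. Stack=[T] ptr=5 lookahead=/ remaining=[/ id * id / num $]
Step 14: shift /. Stack=[T /] ptr=6 lookahead=id remaining=[id * id / num $]
Step 15: shift id. Stack=[T / id] ptr=7 lookahead=* remaining=[* id / num $]
Step 16: reduce F->id. Stack=[T / F] ptr=7 lookahead=* remaining=[* id / num $]
Step 17: reduce T->T / F. Stack=[T] ptr=7 lookahead=* remaining=[* id / num $]
Step 18: shift *. Stack=[T *] ptr=8 lookahead=id remaining=[id / num $]
Step 19: shift id. Stack=[T * id] ptr=9 lookahead=/ remaining=[/ num $]
Step 20: reduce F->id. Stack=[T * F] ptr=9 lookahead=/ remaining=[/ num $]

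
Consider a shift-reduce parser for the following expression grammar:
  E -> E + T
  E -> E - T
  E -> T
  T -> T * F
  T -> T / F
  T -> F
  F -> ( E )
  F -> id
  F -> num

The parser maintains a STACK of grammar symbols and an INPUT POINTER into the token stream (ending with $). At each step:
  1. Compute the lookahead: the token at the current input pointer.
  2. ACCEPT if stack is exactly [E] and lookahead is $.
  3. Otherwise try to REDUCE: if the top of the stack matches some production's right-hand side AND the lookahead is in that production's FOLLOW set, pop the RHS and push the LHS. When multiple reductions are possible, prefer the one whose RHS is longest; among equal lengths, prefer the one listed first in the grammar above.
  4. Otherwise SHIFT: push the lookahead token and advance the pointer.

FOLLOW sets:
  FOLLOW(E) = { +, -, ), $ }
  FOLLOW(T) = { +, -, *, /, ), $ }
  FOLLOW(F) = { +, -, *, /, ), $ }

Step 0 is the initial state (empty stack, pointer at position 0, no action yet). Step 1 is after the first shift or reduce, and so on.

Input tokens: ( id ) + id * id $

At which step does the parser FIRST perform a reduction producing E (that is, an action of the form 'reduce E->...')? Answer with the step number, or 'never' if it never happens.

Step 1: shift (. Stack=[(] ptr=1 lookahead=id remaining=[id ) + id * id $]
Step 2: shift id. Stack=[( id] ptr=2 lookahead=) remaining=[) + id * id $]
Step 3: reduce F->id. Stack=[( F] ptr=2 lookahead=) remaining=[) + id * id $]
Step 4: reduce T->F. Stack=[( T] ptr=2 lookahead=) remaining=[) + id * id $]
Step 5: reduce E->T. Stack=[( E] ptr=2 lookahead=) remaining=[) + id * id $]

Answer: 5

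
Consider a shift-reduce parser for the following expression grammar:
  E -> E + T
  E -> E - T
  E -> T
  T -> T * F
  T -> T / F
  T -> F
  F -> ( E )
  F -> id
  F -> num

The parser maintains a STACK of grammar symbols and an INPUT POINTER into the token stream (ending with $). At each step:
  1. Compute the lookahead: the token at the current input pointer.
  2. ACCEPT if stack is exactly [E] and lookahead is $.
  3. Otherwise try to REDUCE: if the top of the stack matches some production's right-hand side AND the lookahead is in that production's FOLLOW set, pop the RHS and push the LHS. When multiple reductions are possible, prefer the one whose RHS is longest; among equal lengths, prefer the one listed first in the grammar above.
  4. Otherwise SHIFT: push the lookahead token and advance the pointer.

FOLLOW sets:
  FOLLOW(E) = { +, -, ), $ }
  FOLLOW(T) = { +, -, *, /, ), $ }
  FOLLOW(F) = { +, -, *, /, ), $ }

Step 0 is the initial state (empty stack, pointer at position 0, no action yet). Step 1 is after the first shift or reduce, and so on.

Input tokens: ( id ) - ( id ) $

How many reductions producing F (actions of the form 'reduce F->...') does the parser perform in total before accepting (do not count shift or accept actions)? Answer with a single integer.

Step 1: shift (. Stack=[(] ptr=1 lookahead=id remaining=[id ) - ( id ) $]
Step 2: shift id. Stack=[( id] ptr=2 lookahead=) remaining=[) - ( id ) $]
Step 3: reduce F->id. Stack=[( F] ptr=2 lookahead=) remaining=[) - ( id ) $]
Step 4: reduce T->F. Stack=[( T] ptr=2 lookahead=) remaining=[) - ( id ) $]
Step 5: reduce E->T. Stack=[( E] ptr=2 lookahead=) remaining=[) - ( id ) $]
Step 6: shift ). Stack=[( E )] ptr=3 lookahead=- remaining=[- ( id ) $]
Step 7: reduce F->( E ). Stack=[F] ptr=3 lookahead=- remaining=[- ( id ) $]
Step 8: reduce T->F. Stack=[T] ptr=3 lookahead=- remaining=[- ( id ) $]
Step 9: reduce E->T. Stack=[E] ptr=3 lookahead=- remaining=[- ( id ) $]
Step 10: shift -. Stack=[E -] ptr=4 lookahead=( remaining=[( id ) $]
Step 11: shift (. Stack=[E - (] ptr=5 lookahead=id remaining=[id ) $]
Step 12: shift id. Stack=[E - ( id] ptr=6 lookahead=) remaining=[) $]
Step 13: reduce F->id. Stack=[E - ( F] ptr=6 lookahead=) remaining=[) $]
Step 14: reduce T->F. Stack=[E - ( T] ptr=6 lookahead=) remaining=[) $]
Step 15: reduce E->T. Stack=[E - ( E] ptr=6 lookahead=) remaining=[) $]
Step 16: shift ). Stack=[E - ( E )] ptr=7 lookahead=$ remaining=[$]
Step 17: reduce F->( E ). Stack=[E - F] ptr=7 lookahead=$ remaining=[$]
Step 18: reduce T->F. Stack=[E - T] ptr=7 lookahead=$ remaining=[$]
Step 19: reduce E->E - T. Stack=[E] ptr=7 lookahead=$ remaining=[$]
Step 20: accept. Stack=[E] ptr=7 lookahead=$ remaining=[$]

Answer: 4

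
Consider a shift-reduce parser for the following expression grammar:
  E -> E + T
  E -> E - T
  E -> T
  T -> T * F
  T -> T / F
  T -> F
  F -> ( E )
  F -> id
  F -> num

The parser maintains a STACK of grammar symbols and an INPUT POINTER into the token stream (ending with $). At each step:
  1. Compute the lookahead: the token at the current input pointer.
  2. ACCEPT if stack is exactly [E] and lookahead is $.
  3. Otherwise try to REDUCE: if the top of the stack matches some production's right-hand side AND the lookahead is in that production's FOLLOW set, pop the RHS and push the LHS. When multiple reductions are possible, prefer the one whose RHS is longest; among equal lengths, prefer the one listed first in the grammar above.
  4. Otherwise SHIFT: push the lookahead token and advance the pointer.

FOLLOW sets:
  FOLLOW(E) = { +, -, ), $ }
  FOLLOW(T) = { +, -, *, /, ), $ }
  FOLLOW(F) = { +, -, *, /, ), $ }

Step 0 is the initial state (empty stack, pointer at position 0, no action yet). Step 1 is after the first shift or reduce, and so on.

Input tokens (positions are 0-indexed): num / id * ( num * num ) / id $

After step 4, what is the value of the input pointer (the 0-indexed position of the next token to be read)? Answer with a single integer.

Answer: 2

Derivation:
Step 1: shift num. Stack=[num] ptr=1 lookahead=/ remaining=[/ id * ( num * num ) / id $]
Step 2: reduce F->num. Stack=[F] ptr=1 lookahead=/ remaining=[/ id * ( num * num ) / id $]
Step 3: reduce T->F. Stack=[T] ptr=1 lookahead=/ remaining=[/ id * ( num * num ) / id $]
Step 4: shift /. Stack=[T /] ptr=2 lookahead=id remaining=[id * ( num * num ) / id $]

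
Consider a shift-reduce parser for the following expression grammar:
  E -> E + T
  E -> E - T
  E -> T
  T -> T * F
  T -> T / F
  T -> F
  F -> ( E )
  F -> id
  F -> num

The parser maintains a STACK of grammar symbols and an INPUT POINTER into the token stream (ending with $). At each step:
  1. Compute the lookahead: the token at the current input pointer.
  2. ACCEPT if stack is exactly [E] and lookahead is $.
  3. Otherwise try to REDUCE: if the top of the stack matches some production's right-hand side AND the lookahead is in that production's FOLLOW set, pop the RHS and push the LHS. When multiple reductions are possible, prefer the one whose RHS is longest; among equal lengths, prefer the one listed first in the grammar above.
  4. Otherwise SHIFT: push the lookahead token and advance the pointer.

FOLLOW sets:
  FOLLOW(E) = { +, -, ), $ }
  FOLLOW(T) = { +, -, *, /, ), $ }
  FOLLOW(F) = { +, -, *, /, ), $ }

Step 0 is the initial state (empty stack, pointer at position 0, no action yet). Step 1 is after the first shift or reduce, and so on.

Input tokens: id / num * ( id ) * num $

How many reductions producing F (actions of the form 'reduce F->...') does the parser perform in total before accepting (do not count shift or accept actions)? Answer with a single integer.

Step 1: shift id. Stack=[id] ptr=1 lookahead=/ remaining=[/ num * ( id ) * num $]
Step 2: reduce F->id. Stack=[F] ptr=1 lookahead=/ remaining=[/ num * ( id ) * num $]
Step 3: reduce T->F. Stack=[T] ptr=1 lookahead=/ remaining=[/ num * ( id ) * num $]
Step 4: shift /. Stack=[T /] ptr=2 lookahead=num remaining=[num * ( id ) * num $]
Step 5: shift num. Stack=[T / num] ptr=3 lookahead=* remaining=[* ( id ) * num $]
Step 6: reduce F->num. Stack=[T / F] ptr=3 lookahead=* remaining=[* ( id ) * num $]
Step 7: reduce T->T / F. Stack=[T] ptr=3 lookahead=* remaining=[* ( id ) * num $]
Step 8: shift *. Stack=[T *] ptr=4 lookahead=( remaining=[( id ) * num $]
Step 9: shift (. Stack=[T * (] ptr=5 lookahead=id remaining=[id ) * num $]
Step 10: shift id. Stack=[T * ( id] ptr=6 lookahead=) remaining=[) * num $]
Step 11: reduce F->id. Stack=[T * ( F] ptr=6 lookahead=) remaining=[) * num $]
Step 12: reduce T->F. Stack=[T * ( T] ptr=6 lookahead=) remaining=[) * num $]
Step 13: reduce E->T. Stack=[T * ( E] ptr=6 lookahead=) remaining=[) * num $]
Step 14: shift ). Stack=[T * ( E )] ptr=7 lookahead=* remaining=[* num $]
Step 15: reduce F->( E ). Stack=[T * F] ptr=7 lookahead=* remaining=[* num $]
Step 16: reduce T->T * F. Stack=[T] ptr=7 lookahead=* remaining=[* num $]
Step 17: shift *. Stack=[T *] ptr=8 lookahead=num remaining=[num $]
Step 18: shift num. Stack=[T * num] ptr=9 lookahead=$ remaining=[$]
Step 19: reduce F->num. Stack=[T * F] ptr=9 lookahead=$ remaining=[$]
Step 20: reduce T->T * F. Stack=[T] ptr=9 lookahead=$ remaining=[$]
Step 21: reduce E->T. Stack=[E] ptr=9 lookahead=$ remaining=[$]
Step 22: accept. Stack=[E] ptr=9 lookahead=$ remaining=[$]

Answer: 5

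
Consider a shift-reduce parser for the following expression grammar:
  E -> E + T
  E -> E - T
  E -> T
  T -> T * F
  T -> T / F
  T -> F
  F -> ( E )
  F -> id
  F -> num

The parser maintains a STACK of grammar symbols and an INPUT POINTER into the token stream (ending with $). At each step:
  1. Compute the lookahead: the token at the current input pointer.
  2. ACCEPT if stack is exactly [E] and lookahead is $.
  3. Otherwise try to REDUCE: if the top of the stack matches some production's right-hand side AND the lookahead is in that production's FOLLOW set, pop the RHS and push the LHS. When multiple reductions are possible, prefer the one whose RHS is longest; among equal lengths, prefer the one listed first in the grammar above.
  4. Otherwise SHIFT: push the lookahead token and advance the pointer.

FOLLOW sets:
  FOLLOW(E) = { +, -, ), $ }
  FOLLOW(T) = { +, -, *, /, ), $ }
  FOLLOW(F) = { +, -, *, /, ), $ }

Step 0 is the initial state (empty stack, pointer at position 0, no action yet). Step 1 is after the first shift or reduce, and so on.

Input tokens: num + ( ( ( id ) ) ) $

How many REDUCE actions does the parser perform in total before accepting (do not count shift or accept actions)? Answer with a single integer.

Step 1: shift num. Stack=[num] ptr=1 lookahead=+ remaining=[+ ( ( ( id ) ) ) $]
Step 2: reduce F->num. Stack=[F] ptr=1 lookahead=+ remaining=[+ ( ( ( id ) ) ) $]
Step 3: reduce T->F. Stack=[T] ptr=1 lookahead=+ remaining=[+ ( ( ( id ) ) ) $]
Step 4: reduce E->T. Stack=[E] ptr=1 lookahead=+ remaining=[+ ( ( ( id ) ) ) $]
Step 5: shift +. Stack=[E +] ptr=2 lookahead=( remaining=[( ( ( id ) ) ) $]
Step 6: shift (. Stack=[E + (] ptr=3 lookahead=( remaining=[( ( id ) ) ) $]
Step 7: shift (. Stack=[E + ( (] ptr=4 lookahead=( remaining=[( id ) ) ) $]
Step 8: shift (. Stack=[E + ( ( (] ptr=5 lookahead=id remaining=[id ) ) ) $]
Step 9: shift id. Stack=[E + ( ( ( id] ptr=6 lookahead=) remaining=[) ) ) $]
Step 10: reduce F->id. Stack=[E + ( ( ( F] ptr=6 lookahead=) remaining=[) ) ) $]
Step 11: reduce T->F. Stack=[E + ( ( ( T] ptr=6 lookahead=) remaining=[) ) ) $]
Step 12: reduce E->T. Stack=[E + ( ( ( E] ptr=6 lookahead=) remaining=[) ) ) $]
Step 13: shift ). Stack=[E + ( ( ( E )] ptr=7 lookahead=) remaining=[) ) $]
Step 14: reduce F->( E ). Stack=[E + ( ( F] ptr=7 lookahead=) remaining=[) ) $]
Step 15: reduce T->F. Stack=[E + ( ( T] ptr=7 lookahead=) remaining=[) ) $]
Step 16: reduce E->T. Stack=[E + ( ( E] ptr=7 lookahead=) remaining=[) ) $]
Step 17: shift ). Stack=[E + ( ( E )] ptr=8 lookahead=) remaining=[) $]
Step 18: reduce F->( E ). Stack=[E + ( F] ptr=8 lookahead=) remaining=[) $]
Step 19: reduce T->F. Stack=[E + ( T] ptr=8 lookahead=) remaining=[) $]
Step 20: reduce E->T. Stack=[E + ( E] ptr=8 lookahead=) remaining=[) $]
Step 21: shift ). Stack=[E + ( E )] ptr=9 lookahead=$ remaining=[$]
Step 22: reduce F->( E ). Stack=[E + F] ptr=9 lookahead=$ remaining=[$]
Step 23: reduce T->F. Stack=[E + T] ptr=9 lookahead=$ remaining=[$]
Step 24: reduce E->E + T. Stack=[E] ptr=9 lookahead=$ remaining=[$]
Step 25: accept. Stack=[E] ptr=9 lookahead=$ remaining=[$]

Answer: 15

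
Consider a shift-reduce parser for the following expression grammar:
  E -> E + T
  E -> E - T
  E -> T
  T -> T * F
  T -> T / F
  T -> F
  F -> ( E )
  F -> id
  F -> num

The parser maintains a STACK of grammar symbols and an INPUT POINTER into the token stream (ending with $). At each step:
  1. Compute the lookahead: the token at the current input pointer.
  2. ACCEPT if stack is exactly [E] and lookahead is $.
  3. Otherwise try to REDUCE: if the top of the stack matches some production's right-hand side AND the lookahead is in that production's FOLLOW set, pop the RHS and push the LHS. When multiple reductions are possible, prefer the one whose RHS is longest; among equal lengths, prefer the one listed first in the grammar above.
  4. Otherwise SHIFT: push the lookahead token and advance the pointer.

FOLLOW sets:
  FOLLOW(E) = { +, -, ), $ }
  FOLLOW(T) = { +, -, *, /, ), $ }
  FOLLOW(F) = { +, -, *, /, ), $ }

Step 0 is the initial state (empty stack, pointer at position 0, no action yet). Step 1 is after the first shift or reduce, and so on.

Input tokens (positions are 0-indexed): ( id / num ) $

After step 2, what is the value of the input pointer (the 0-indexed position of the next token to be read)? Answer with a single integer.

Step 1: shift (. Stack=[(] ptr=1 lookahead=id remaining=[id / num ) $]
Step 2: shift id. Stack=[( id] ptr=2 lookahead=/ remaining=[/ num ) $]

Answer: 2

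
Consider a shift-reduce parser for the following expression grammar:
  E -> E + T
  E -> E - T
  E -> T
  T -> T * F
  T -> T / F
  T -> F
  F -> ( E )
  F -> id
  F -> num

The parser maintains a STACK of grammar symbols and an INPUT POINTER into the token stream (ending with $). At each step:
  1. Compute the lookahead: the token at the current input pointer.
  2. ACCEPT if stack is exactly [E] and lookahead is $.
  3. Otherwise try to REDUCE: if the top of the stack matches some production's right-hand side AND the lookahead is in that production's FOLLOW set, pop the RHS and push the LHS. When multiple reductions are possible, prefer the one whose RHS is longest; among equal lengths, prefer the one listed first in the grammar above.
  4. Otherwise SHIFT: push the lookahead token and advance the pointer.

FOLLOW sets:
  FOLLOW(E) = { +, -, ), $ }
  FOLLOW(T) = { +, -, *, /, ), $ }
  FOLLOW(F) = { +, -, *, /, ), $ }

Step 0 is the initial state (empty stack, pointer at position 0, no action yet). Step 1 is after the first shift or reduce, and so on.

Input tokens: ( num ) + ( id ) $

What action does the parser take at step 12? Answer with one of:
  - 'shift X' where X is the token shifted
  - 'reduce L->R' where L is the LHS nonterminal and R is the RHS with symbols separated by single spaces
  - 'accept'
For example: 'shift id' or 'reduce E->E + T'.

Answer: shift id

Derivation:
Step 1: shift (. Stack=[(] ptr=1 lookahead=num remaining=[num ) + ( id ) $]
Step 2: shift num. Stack=[( num] ptr=2 lookahead=) remaining=[) + ( id ) $]
Step 3: reduce F->num. Stack=[( F] ptr=2 lookahead=) remaining=[) + ( id ) $]
Step 4: reduce T->F. Stack=[( T] ptr=2 lookahead=) remaining=[) + ( id ) $]
Step 5: reduce E->T. Stack=[( E] ptr=2 lookahead=) remaining=[) + ( id ) $]
Step 6: shift ). Stack=[( E )] ptr=3 lookahead=+ remaining=[+ ( id ) $]
Step 7: reduce F->( E ). Stack=[F] ptr=3 lookahead=+ remaining=[+ ( id ) $]
Step 8: reduce T->F. Stack=[T] ptr=3 lookahead=+ remaining=[+ ( id ) $]
Step 9: reduce E->T. Stack=[E] ptr=3 lookahead=+ remaining=[+ ( id ) $]
Step 10: shift +. Stack=[E +] ptr=4 lookahead=( remaining=[( id ) $]
Step 11: shift (. Stack=[E + (] ptr=5 lookahead=id remaining=[id ) $]
Step 12: shift id. Stack=[E + ( id] ptr=6 lookahead=) remaining=[) $]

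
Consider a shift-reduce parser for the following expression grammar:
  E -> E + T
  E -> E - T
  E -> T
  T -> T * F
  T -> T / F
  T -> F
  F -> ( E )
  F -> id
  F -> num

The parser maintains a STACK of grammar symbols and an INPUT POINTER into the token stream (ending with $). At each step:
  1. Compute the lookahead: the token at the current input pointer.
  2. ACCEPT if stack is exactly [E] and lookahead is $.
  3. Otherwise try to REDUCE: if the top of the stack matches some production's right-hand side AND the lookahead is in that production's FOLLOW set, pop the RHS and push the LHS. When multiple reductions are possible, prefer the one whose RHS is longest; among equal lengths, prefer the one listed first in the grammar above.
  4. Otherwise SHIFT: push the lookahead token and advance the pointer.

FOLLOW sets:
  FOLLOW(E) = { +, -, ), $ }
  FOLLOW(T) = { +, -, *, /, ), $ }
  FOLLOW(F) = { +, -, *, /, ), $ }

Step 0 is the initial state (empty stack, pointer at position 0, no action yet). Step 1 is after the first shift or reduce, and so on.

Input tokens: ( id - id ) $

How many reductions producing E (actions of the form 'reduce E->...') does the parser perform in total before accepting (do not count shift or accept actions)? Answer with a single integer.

Answer: 3

Derivation:
Step 1: shift (. Stack=[(] ptr=1 lookahead=id remaining=[id - id ) $]
Step 2: shift id. Stack=[( id] ptr=2 lookahead=- remaining=[- id ) $]
Step 3: reduce F->id. Stack=[( F] ptr=2 lookahead=- remaining=[- id ) $]
Step 4: reduce T->F. Stack=[( T] ptr=2 lookahead=- remaining=[- id ) $]
Step 5: reduce E->T. Stack=[( E] ptr=2 lookahead=- remaining=[- id ) $]
Step 6: shift -. Stack=[( E -] ptr=3 lookahead=id remaining=[id ) $]
Step 7: shift id. Stack=[( E - id] ptr=4 lookahead=) remaining=[) $]
Step 8: reduce F->id. Stack=[( E - F] ptr=4 lookahead=) remaining=[) $]
Step 9: reduce T->F. Stack=[( E - T] ptr=4 lookahead=) remaining=[) $]
Step 10: reduce E->E - T. Stack=[( E] ptr=4 lookahead=) remaining=[) $]
Step 11: shift ). Stack=[( E )] ptr=5 lookahead=$ remaining=[$]
Step 12: reduce F->( E ). Stack=[F] ptr=5 lookahead=$ remaining=[$]
Step 13: reduce T->F. Stack=[T] ptr=5 lookahead=$ remaining=[$]
Step 14: reduce E->T. Stack=[E] ptr=5 lookahead=$ remaining=[$]
Step 15: accept. Stack=[E] ptr=5 lookahead=$ remaining=[$]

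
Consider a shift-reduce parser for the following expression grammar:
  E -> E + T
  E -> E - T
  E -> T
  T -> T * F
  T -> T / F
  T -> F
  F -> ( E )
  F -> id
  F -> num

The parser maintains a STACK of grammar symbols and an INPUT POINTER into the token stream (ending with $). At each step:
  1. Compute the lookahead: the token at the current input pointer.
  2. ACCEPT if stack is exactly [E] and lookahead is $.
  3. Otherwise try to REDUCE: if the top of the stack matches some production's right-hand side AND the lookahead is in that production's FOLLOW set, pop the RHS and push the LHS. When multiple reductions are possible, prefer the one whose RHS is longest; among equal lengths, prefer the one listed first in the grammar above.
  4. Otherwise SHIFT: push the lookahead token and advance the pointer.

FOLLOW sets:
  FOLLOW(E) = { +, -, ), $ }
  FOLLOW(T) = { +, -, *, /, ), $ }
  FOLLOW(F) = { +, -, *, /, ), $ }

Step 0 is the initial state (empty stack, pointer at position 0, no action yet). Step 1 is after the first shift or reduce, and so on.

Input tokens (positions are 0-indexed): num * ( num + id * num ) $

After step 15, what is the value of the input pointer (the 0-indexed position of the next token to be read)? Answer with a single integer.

Step 1: shift num. Stack=[num] ptr=1 lookahead=* remaining=[* ( num + id * num ) $]
Step 2: reduce F->num. Stack=[F] ptr=1 lookahead=* remaining=[* ( num + id * num ) $]
Step 3: reduce T->F. Stack=[T] ptr=1 lookahead=* remaining=[* ( num + id * num ) $]
Step 4: shift *. Stack=[T *] ptr=2 lookahead=( remaining=[( num + id * num ) $]
Step 5: shift (. Stack=[T * (] ptr=3 lookahead=num remaining=[num + id * num ) $]
Step 6: shift num. Stack=[T * ( num] ptr=4 lookahead=+ remaining=[+ id * num ) $]
Step 7: reduce F->num. Stack=[T * ( F] ptr=4 lookahead=+ remaining=[+ id * num ) $]
Step 8: reduce T->F. Stack=[T * ( T] ptr=4 lookahead=+ remaining=[+ id * num ) $]
Step 9: reduce E->T. Stack=[T * ( E] ptr=4 lookahead=+ remaining=[+ id * num ) $]
Step 10: shift +. Stack=[T * ( E +] ptr=5 lookahead=id remaining=[id * num ) $]
Step 11: shift id. Stack=[T * ( E + id] ptr=6 lookahead=* remaining=[* num ) $]
Step 12: reduce F->id. Stack=[T * ( E + F] ptr=6 lookahead=* remaining=[* num ) $]
Step 13: reduce T->F. Stack=[T * ( E + T] ptr=6 lookahead=* remaining=[* num ) $]
Step 14: shift *. Stack=[T * ( E + T *] ptr=7 lookahead=num remaining=[num ) $]
Step 15: shift num. Stack=[T * ( E + T * num] ptr=8 lookahead=) remaining=[) $]

Answer: 8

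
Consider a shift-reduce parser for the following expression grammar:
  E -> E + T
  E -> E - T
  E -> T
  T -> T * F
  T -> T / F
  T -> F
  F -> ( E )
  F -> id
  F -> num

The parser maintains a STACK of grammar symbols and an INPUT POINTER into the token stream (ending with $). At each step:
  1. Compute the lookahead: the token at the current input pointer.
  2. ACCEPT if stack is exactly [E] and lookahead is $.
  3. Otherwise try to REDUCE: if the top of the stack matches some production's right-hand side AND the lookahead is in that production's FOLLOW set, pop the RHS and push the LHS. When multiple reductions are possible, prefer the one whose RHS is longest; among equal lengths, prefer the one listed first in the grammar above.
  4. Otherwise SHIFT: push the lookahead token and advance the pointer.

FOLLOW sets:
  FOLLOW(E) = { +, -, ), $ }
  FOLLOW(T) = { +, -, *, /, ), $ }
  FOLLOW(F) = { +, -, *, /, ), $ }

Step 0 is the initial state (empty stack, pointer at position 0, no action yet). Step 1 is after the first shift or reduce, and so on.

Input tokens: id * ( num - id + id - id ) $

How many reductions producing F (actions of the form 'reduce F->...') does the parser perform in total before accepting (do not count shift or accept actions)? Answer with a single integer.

Answer: 6

Derivation:
Step 1: shift id. Stack=[id] ptr=1 lookahead=* remaining=[* ( num - id + id - id ) $]
Step 2: reduce F->id. Stack=[F] ptr=1 lookahead=* remaining=[* ( num - id + id - id ) $]
Step 3: reduce T->F. Stack=[T] ptr=1 lookahead=* remaining=[* ( num - id + id - id ) $]
Step 4: shift *. Stack=[T *] ptr=2 lookahead=( remaining=[( num - id + id - id ) $]
Step 5: shift (. Stack=[T * (] ptr=3 lookahead=num remaining=[num - id + id - id ) $]
Step 6: shift num. Stack=[T * ( num] ptr=4 lookahead=- remaining=[- id + id - id ) $]
Step 7: reduce F->num. Stack=[T * ( F] ptr=4 lookahead=- remaining=[- id + id - id ) $]
Step 8: reduce T->F. Stack=[T * ( T] ptr=4 lookahead=- remaining=[- id + id - id ) $]
Step 9: reduce E->T. Stack=[T * ( E] ptr=4 lookahead=- remaining=[- id + id - id ) $]
Step 10: shift -. Stack=[T * ( E -] ptr=5 lookahead=id remaining=[id + id - id ) $]
Step 11: shift id. Stack=[T * ( E - id] ptr=6 lookahead=+ remaining=[+ id - id ) $]
Step 12: reduce F->id. Stack=[T * ( E - F] ptr=6 lookahead=+ remaining=[+ id - id ) $]
Step 13: reduce T->F. Stack=[T * ( E - T] ptr=6 lookahead=+ remaining=[+ id - id ) $]
Step 14: reduce E->E - T. Stack=[T * ( E] ptr=6 lookahead=+ remaining=[+ id - id ) $]
Step 15: shift +. Stack=[T * ( E +] ptr=7 lookahead=id remaining=[id - id ) $]
Step 16: shift id. Stack=[T * ( E + id] ptr=8 lookahead=- remaining=[- id ) $]
Step 17: reduce F->id. Stack=[T * ( E + F] ptr=8 lookahead=- remaining=[- id ) $]
Step 18: reduce T->F. Stack=[T * ( E + T] ptr=8 lookahead=- remaining=[- id ) $]
Step 19: reduce E->E + T. Stack=[T * ( E] ptr=8 lookahead=- remaining=[- id ) $]
Step 20: shift -. Stack=[T * ( E -] ptr=9 lookahead=id remaining=[id ) $]
Step 21: shift id. Stack=[T * ( E - id] ptr=10 lookahead=) remaining=[) $]
Step 22: reduce F->id. Stack=[T * ( E - F] ptr=10 lookahead=) remaining=[) $]
Step 23: reduce T->F. Stack=[T * ( E - T] ptr=10 lookahead=) remaining=[) $]
Step 24: reduce E->E - T. Stack=[T * ( E] ptr=10 lookahead=) remaining=[) $]
Step 25: shift ). Stack=[T * ( E )] ptr=11 lookahead=$ remaining=[$]
Step 26: reduce F->( E ). Stack=[T * F] ptr=11 lookahead=$ remaining=[$]
Step 27: reduce T->T * F. Stack=[T] ptr=11 lookahead=$ remaining=[$]
Step 28: reduce E->T. Stack=[E] ptr=11 lookahead=$ remaining=[$]
Step 29: accept. Stack=[E] ptr=11 lookahead=$ remaining=[$]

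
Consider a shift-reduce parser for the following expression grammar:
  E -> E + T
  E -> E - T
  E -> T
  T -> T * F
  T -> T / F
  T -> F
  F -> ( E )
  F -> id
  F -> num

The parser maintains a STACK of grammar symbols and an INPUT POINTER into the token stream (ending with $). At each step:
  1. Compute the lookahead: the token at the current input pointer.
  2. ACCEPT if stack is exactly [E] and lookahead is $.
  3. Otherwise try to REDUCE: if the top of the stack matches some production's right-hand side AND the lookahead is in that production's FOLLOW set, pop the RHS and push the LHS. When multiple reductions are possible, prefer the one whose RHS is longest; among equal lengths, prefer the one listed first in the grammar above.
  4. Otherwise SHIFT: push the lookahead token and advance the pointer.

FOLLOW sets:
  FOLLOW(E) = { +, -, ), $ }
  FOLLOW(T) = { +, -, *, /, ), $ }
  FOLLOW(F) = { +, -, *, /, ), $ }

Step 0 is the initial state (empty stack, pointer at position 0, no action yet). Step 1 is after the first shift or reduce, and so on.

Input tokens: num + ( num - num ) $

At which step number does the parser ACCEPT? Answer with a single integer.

Answer: 20

Derivation:
Step 1: shift num. Stack=[num] ptr=1 lookahead=+ remaining=[+ ( num - num ) $]
Step 2: reduce F->num. Stack=[F] ptr=1 lookahead=+ remaining=[+ ( num - num ) $]
Step 3: reduce T->F. Stack=[T] ptr=1 lookahead=+ remaining=[+ ( num - num ) $]
Step 4: reduce E->T. Stack=[E] ptr=1 lookahead=+ remaining=[+ ( num - num ) $]
Step 5: shift +. Stack=[E +] ptr=2 lookahead=( remaining=[( num - num ) $]
Step 6: shift (. Stack=[E + (] ptr=3 lookahead=num remaining=[num - num ) $]
Step 7: shift num. Stack=[E + ( num] ptr=4 lookahead=- remaining=[- num ) $]
Step 8: reduce F->num. Stack=[E + ( F] ptr=4 lookahead=- remaining=[- num ) $]
Step 9: reduce T->F. Stack=[E + ( T] ptr=4 lookahead=- remaining=[- num ) $]
Step 10: reduce E->T. Stack=[E + ( E] ptr=4 lookahead=- remaining=[- num ) $]
Step 11: shift -. Stack=[E + ( E -] ptr=5 lookahead=num remaining=[num ) $]
Step 12: shift num. Stack=[E + ( E - num] ptr=6 lookahead=) remaining=[) $]
Step 13: reduce F->num. Stack=[E + ( E - F] ptr=6 lookahead=) remaining=[) $]
Step 14: reduce T->F. Stack=[E + ( E - T] ptr=6 lookahead=) remaining=[) $]
Step 15: reduce E->E - T. Stack=[E + ( E] ptr=6 lookahead=) remaining=[) $]
Step 16: shift ). Stack=[E + ( E )] ptr=7 lookahead=$ remaining=[$]
Step 17: reduce F->( E ). Stack=[E + F] ptr=7 lookahead=$ remaining=[$]
Step 18: reduce T->F. Stack=[E + T] ptr=7 lookahead=$ remaining=[$]
Step 19: reduce E->E + T. Stack=[E] ptr=7 lookahead=$ remaining=[$]
Step 20: accept. Stack=[E] ptr=7 lookahead=$ remaining=[$]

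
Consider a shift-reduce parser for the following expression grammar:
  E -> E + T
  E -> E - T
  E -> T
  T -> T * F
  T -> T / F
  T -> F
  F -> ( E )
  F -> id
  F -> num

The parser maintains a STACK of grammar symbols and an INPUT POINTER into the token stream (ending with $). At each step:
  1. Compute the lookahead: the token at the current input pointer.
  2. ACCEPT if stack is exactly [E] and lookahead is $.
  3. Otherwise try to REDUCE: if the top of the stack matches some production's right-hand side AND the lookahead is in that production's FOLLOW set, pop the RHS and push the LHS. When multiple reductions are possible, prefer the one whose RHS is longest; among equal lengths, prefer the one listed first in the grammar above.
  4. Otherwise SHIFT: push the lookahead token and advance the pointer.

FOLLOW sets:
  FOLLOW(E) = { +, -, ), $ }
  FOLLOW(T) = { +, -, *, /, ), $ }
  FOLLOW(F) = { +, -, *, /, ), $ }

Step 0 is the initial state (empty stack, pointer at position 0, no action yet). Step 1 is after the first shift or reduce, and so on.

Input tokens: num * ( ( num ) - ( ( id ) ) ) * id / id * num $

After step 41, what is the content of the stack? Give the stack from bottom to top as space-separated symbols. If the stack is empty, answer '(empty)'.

Answer: T *

Derivation:
Step 1: shift num. Stack=[num] ptr=1 lookahead=* remaining=[* ( ( num ) - ( ( id ) ) ) * id / id * num $]
Step 2: reduce F->num. Stack=[F] ptr=1 lookahead=* remaining=[* ( ( num ) - ( ( id ) ) ) * id / id * num $]
Step 3: reduce T->F. Stack=[T] ptr=1 lookahead=* remaining=[* ( ( num ) - ( ( id ) ) ) * id / id * num $]
Step 4: shift *. Stack=[T *] ptr=2 lookahead=( remaining=[( ( num ) - ( ( id ) ) ) * id / id * num $]
Step 5: shift (. Stack=[T * (] ptr=3 lookahead=( remaining=[( num ) - ( ( id ) ) ) * id / id * num $]
Step 6: shift (. Stack=[T * ( (] ptr=4 lookahead=num remaining=[num ) - ( ( id ) ) ) * id / id * num $]
Step 7: shift num. Stack=[T * ( ( num] ptr=5 lookahead=) remaining=[) - ( ( id ) ) ) * id / id * num $]
Step 8: reduce F->num. Stack=[T * ( ( F] ptr=5 lookahead=) remaining=[) - ( ( id ) ) ) * id / id * num $]
Step 9: reduce T->F. Stack=[T * ( ( T] ptr=5 lookahead=) remaining=[) - ( ( id ) ) ) * id / id * num $]
Step 10: reduce E->T. Stack=[T * ( ( E] ptr=5 lookahead=) remaining=[) - ( ( id ) ) ) * id / id * num $]
Step 11: shift ). Stack=[T * ( ( E )] ptr=6 lookahead=- remaining=[- ( ( id ) ) ) * id / id * num $]
Step 12: reduce F->( E ). Stack=[T * ( F] ptr=6 lookahead=- remaining=[- ( ( id ) ) ) * id / id * num $]
Step 13: reduce T->F. Stack=[T * ( T] ptr=6 lookahead=- remaining=[- ( ( id ) ) ) * id / id * num $]
Step 14: reduce E->T. Stack=[T * ( E] ptr=6 lookahead=- remaining=[- ( ( id ) ) ) * id / id * num $]
Step 15: shift -. Stack=[T * ( E -] ptr=7 lookahead=( remaining=[( ( id ) ) ) * id / id * num $]
Step 16: shift (. Stack=[T * ( E - (] ptr=8 lookahead=( remaining=[( id ) ) ) * id / id * num $]
Step 17: shift (. Stack=[T * ( E - ( (] ptr=9 lookahead=id remaining=[id ) ) ) * id / id * num $]
Step 18: shift id. Stack=[T * ( E - ( ( id] ptr=10 lookahead=) remaining=[) ) ) * id / id * num $]
Step 19: reduce F->id. Stack=[T * ( E - ( ( F] ptr=10 lookahead=) remaining=[) ) ) * id / id * num $]
Step 20: reduce T->F. Stack=[T * ( E - ( ( T] ptr=10 lookahead=) remaining=[) ) ) * id / id * num $]
Step 21: reduce E->T. Stack=[T * ( E - ( ( E] ptr=10 lookahead=) remaining=[) ) ) * id / id * num $]
Step 22: shift ). Stack=[T * ( E - ( ( E )] ptr=11 lookahead=) remaining=[) ) * id / id * num $]
Step 23: reduce F->( E ). Stack=[T * ( E - ( F] ptr=11 lookahead=) remaining=[) ) * id / id * num $]
Step 24: reduce T->F. Stack=[T * ( E - ( T] ptr=11 lookahead=) remaining=[) ) * id / id * num $]
Step 25: reduce E->T. Stack=[T * ( E - ( E] ptr=11 lookahead=) remaining=[) ) * id / id * num $]
Step 26: shift ). Stack=[T * ( E - ( E )] ptr=12 lookahead=) remaining=[) * id / id * num $]
Step 27: reduce F->( E ). Stack=[T * ( E - F] ptr=12 lookahead=) remaining=[) * id / id * num $]
Step 28: reduce T->F. Stack=[T * ( E - T] ptr=12 lookahead=) remaining=[) * id / id * num $]
Step 29: reduce E->E - T. Stack=[T * ( E] ptr=12 lookahead=) remaining=[) * id / id * num $]
Step 30: shift ). Stack=[T * ( E )] ptr=13 lookahead=* remaining=[* id / id * num $]
Step 31: reduce F->( E ). Stack=[T * F] ptr=13 lookahead=* remaining=[* id / id * num $]
Step 32: reduce T->T * F. Stack=[T] ptr=13 lookahead=* remaining=[* id / id * num $]
Step 33: shift *. Stack=[T *] ptr=14 lookahead=id remaining=[id / id * num $]
Step 34: shift id. Stack=[T * id] ptr=15 lookahead=/ remaining=[/ id * num $]
Step 35: reduce F->id. Stack=[T * F] ptr=15 lookahead=/ remaining=[/ id * num $]
Step 36: reduce T->T * F. Stack=[T] ptr=15 lookahead=/ remaining=[/ id * num $]
Step 37: shift /. Stack=[T /] ptr=16 lookahead=id remaining=[id * num $]
Step 38: shift id. Stack=[T / id] ptr=17 lookahead=* remaining=[* num $]
Step 39: reduce F->id. Stack=[T / F] ptr=17 lookahead=* remaining=[* num $]
Step 40: reduce T->T / F. Stack=[T] ptr=17 lookahead=* remaining=[* num $]
Step 41: shift *. Stack=[T *] ptr=18 lookahead=num remaining=[num $]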